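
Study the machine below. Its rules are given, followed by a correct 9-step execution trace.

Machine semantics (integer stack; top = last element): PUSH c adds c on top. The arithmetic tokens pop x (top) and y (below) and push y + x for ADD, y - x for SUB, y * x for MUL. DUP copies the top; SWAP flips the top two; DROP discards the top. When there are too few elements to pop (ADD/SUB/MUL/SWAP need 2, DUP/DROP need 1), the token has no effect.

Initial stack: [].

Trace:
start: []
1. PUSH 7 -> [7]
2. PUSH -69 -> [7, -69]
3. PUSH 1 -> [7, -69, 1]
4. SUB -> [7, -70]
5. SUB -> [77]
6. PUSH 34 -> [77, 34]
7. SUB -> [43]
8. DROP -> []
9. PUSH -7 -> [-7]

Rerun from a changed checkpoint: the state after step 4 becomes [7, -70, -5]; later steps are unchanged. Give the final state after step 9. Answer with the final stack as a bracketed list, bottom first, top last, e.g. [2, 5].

state after step 4 := [7, -70, -5]
5. SUB -> [7, -65]
6. PUSH 34 -> [7, -65, 34]
7. SUB -> [7, -99]
8. DROP -> [7]
9. PUSH -7 -> [7, -7]

[7, -7]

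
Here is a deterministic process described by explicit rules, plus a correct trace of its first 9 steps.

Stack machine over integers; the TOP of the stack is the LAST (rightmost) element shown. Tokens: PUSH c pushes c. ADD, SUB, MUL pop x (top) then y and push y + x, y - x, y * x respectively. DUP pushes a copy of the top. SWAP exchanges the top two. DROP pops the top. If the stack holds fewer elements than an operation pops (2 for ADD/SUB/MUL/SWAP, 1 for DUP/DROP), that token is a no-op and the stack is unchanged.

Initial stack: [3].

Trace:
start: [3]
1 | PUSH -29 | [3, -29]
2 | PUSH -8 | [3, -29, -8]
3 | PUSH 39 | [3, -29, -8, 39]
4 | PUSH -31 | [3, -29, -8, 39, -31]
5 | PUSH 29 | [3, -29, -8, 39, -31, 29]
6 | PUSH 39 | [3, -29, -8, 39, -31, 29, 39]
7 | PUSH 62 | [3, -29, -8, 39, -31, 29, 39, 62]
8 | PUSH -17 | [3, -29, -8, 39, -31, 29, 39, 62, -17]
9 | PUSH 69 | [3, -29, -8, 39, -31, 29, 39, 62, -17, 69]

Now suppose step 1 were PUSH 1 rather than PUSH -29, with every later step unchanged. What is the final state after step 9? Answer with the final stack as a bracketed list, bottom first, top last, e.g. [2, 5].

[3, 1, -8, 39, -31, 29, 39, 62, -17, 69]

(re-executing from step 1 with the substitution; state before step 1: [3])
1 | PUSH 1 | [3, 1]
2 | PUSH -8 | [3, 1, -8]
3 | PUSH 39 | [3, 1, -8, 39]
4 | PUSH -31 | [3, 1, -8, 39, -31]
5 | PUSH 29 | [3, 1, -8, 39, -31, 29]
6 | PUSH 39 | [3, 1, -8, 39, -31, 29, 39]
7 | PUSH 62 | [3, 1, -8, 39, -31, 29, 39, 62]
8 | PUSH -17 | [3, 1, -8, 39, -31, 29, 39, 62, -17]
9 | PUSH 69 | [3, 1, -8, 39, -31, 29, 39, 62, -17, 69]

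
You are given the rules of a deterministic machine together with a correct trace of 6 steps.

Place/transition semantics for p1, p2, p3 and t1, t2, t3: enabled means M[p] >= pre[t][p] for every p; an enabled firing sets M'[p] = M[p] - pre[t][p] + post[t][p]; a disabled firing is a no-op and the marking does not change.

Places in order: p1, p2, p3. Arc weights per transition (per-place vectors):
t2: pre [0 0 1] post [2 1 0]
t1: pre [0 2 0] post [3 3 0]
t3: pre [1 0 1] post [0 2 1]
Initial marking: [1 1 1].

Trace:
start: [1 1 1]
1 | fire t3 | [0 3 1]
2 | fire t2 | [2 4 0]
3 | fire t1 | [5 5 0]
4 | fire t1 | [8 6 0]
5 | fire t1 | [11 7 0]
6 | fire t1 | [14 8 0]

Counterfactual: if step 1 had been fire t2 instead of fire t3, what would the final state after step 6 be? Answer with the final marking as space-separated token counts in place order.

15 6 0

(re-executing from step 1 with the substitution; state before step 1: [1 1 1])
1 | fire t2 | [3 2 0]
2 | fire t2 | [3 2 0]
3 | fire t1 | [6 3 0]
4 | fire t1 | [9 4 0]
5 | fire t1 | [12 5 0]
6 | fire t1 | [15 6 0]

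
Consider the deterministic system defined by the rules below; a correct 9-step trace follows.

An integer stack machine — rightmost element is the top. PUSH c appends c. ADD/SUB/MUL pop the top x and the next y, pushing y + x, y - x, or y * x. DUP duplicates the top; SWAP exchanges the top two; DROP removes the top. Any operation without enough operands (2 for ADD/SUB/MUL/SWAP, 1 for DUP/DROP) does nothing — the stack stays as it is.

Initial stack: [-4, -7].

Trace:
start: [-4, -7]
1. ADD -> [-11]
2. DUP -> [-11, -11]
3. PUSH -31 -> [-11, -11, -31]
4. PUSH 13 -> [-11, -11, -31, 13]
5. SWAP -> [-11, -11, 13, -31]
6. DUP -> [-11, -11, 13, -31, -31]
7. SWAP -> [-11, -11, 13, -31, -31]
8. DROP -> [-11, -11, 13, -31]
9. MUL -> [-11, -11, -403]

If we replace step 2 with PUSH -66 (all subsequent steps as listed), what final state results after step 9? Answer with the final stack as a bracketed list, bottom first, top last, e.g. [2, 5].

(re-executing from step 2 with the substitution; state before step 2: [-11])
2. PUSH -66 -> [-11, -66]
3. PUSH -31 -> [-11, -66, -31]
4. PUSH 13 -> [-11, -66, -31, 13]
5. SWAP -> [-11, -66, 13, -31]
6. DUP -> [-11, -66, 13, -31, -31]
7. SWAP -> [-11, -66, 13, -31, -31]
8. DROP -> [-11, -66, 13, -31]
9. MUL -> [-11, -66, -403]

[-11, -66, -403]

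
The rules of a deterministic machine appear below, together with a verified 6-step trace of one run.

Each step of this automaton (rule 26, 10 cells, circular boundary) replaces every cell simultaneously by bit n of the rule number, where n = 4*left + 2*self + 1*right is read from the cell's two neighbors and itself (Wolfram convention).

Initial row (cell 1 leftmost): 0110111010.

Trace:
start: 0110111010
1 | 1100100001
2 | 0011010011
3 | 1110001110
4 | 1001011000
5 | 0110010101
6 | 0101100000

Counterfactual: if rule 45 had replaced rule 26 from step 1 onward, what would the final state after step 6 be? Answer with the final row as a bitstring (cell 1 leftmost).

(re-executing steps 1..6 under rule 45; state before step 1: 0110111010)
1 | 0101100110
2 | 0111000100
3 | 0100010101
4 | 1101011111
5 | 0011110000
6 | 1010000111

1010000111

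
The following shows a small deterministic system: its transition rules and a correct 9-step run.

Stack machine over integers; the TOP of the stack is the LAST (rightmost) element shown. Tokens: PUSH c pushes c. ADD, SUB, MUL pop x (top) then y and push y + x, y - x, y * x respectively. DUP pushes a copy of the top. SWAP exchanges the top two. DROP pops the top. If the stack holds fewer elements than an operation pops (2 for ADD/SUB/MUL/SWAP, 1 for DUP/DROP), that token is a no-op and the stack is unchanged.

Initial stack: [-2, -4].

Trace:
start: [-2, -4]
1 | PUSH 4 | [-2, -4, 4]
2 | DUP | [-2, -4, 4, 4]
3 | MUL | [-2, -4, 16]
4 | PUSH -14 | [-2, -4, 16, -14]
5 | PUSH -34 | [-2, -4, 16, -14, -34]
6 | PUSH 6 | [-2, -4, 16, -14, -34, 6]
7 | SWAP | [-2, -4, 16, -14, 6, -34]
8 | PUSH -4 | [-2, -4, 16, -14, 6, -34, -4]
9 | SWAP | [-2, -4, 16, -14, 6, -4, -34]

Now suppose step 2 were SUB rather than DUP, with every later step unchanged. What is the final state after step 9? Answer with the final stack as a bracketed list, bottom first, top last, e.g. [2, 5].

(re-executing from step 2 with the substitution; state before step 2: [-2, -4, 4])
2 | SUB | [-2, -8]
3 | MUL | [16]
4 | PUSH -14 | [16, -14]
5 | PUSH -34 | [16, -14, -34]
6 | PUSH 6 | [16, -14, -34, 6]
7 | SWAP | [16, -14, 6, -34]
8 | PUSH -4 | [16, -14, 6, -34, -4]
9 | SWAP | [16, -14, 6, -4, -34]

[16, -14, 6, -4, -34]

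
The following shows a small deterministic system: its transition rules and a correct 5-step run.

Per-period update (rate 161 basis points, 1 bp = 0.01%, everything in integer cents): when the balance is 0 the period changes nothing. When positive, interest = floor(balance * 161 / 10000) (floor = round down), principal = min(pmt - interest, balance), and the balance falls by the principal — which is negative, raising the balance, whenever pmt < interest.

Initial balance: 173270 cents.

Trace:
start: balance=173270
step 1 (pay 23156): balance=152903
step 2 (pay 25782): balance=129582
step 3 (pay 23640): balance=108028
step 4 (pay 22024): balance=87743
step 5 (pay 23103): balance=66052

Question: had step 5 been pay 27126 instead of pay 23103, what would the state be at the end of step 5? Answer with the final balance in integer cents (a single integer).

(re-executing from step 5 with the substitution; state before step 5: balance=87743)
step 5 (pay 27126): balance=62029

62029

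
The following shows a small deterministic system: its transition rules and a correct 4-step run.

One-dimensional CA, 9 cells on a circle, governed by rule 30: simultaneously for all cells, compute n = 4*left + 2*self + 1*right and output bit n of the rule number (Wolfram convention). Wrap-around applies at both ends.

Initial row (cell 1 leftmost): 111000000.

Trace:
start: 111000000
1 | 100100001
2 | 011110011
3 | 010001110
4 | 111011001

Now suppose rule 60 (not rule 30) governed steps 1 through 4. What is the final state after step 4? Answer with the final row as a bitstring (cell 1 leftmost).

111011100

(re-executing steps 1..4 under rule 60; state before step 1: 111000000)
1 | 100100000
2 | 110110000
3 | 101101000
4 | 111011100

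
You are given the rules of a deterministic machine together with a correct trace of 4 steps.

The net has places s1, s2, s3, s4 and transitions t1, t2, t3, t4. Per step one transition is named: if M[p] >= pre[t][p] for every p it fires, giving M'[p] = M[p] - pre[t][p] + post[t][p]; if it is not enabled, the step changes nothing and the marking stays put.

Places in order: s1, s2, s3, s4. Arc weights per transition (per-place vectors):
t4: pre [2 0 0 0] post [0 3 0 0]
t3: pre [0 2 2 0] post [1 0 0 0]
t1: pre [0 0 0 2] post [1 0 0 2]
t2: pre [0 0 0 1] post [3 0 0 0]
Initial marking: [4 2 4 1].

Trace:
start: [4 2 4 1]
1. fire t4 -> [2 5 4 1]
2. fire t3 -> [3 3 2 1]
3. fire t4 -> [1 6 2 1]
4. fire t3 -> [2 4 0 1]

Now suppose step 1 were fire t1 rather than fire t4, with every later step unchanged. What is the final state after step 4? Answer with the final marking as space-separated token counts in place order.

(re-executing from step 1 with the substitution; state before step 1: [4 2 4 1])
1. fire t1 -> [4 2 4 1]
2. fire t3 -> [5 0 2 1]
3. fire t4 -> [3 3 2 1]
4. fire t3 -> [4 1 0 1]

4 1 0 1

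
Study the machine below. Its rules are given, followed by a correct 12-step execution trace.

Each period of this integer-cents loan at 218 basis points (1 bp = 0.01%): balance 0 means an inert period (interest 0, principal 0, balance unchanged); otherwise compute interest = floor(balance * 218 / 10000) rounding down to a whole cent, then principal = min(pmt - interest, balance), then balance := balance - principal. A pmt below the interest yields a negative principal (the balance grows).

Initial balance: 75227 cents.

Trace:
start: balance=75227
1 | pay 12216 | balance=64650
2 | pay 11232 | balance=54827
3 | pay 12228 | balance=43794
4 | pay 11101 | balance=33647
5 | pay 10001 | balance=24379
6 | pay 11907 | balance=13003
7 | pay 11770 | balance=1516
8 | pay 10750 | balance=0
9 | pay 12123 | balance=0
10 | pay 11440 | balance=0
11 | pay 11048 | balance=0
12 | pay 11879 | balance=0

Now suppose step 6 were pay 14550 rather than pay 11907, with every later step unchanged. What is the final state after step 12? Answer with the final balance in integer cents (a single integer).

0

(re-executing from step 6 with the substitution; state before step 6: balance=24379)
6 | pay 14550 | balance=10360
7 | pay 11770 | balance=0
8 | pay 10750 | balance=0
9 | pay 12123 | balance=0
10 | pay 11440 | balance=0
11 | pay 11048 | balance=0
12 | pay 11879 | balance=0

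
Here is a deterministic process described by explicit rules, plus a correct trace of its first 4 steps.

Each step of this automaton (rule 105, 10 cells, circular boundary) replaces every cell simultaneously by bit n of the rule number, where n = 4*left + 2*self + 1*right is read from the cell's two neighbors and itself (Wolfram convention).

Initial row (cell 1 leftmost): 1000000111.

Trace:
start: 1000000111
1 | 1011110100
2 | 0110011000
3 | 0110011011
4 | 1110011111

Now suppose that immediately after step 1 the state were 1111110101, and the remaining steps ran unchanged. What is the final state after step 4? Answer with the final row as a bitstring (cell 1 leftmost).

state after step 1 := 1111110101
2 | 0000011011
3 | 0111011111
4 | 1101110001

1101110001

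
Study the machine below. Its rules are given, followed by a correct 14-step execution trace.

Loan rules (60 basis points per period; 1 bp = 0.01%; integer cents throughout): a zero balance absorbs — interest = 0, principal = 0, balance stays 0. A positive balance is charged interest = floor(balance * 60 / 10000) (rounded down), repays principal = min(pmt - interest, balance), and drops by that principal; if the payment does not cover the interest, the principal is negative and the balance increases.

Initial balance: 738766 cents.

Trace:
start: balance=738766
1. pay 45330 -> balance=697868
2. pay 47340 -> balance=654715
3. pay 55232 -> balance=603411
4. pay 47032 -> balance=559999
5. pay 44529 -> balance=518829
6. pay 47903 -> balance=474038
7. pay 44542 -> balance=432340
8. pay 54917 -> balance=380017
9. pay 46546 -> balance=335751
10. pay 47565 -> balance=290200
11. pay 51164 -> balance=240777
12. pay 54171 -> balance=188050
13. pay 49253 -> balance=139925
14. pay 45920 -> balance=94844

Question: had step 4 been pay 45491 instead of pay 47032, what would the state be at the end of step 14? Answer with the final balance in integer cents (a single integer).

96481

(re-executing from step 4 with the substitution; state before step 4: balance=603411)
4. pay 45491 -> balance=561540
5. pay 44529 -> balance=520380
6. pay 47903 -> balance=475599
7. pay 44542 -> balance=433910
8. pay 54917 -> balance=381596
9. pay 46546 -> balance=337339
10. pay 47565 -> balance=291798
11. pay 51164 -> balance=242384
12. pay 54171 -> balance=189667
13. pay 49253 -> balance=141552
14. pay 45920 -> balance=96481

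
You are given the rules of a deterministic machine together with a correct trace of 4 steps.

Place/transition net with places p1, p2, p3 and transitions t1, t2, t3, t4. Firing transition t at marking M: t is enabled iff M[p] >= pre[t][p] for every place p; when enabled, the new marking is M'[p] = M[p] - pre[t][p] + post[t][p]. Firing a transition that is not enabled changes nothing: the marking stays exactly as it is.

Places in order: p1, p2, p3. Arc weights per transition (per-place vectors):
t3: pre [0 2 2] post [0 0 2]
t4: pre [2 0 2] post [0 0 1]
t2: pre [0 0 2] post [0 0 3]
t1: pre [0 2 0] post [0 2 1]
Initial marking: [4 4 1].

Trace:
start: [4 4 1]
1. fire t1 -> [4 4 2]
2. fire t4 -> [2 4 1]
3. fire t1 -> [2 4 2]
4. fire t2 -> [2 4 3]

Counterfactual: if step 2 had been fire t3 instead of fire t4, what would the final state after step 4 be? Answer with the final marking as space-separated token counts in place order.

4 2 4

(re-executing from step 2 with the substitution; state before step 2: [4 4 2])
2. fire t3 -> [4 2 2]
3. fire t1 -> [4 2 3]
4. fire t2 -> [4 2 4]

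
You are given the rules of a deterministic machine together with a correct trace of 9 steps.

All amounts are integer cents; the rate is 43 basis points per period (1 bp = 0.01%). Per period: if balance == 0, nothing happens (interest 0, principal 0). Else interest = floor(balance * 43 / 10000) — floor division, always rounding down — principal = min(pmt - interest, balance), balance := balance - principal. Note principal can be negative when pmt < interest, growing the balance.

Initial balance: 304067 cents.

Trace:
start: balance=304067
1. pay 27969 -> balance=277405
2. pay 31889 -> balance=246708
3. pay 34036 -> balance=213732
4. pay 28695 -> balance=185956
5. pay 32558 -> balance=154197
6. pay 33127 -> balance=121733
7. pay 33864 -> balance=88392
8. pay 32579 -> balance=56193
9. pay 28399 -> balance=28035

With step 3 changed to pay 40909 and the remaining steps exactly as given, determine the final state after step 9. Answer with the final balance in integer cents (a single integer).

(re-executing from step 3 with the substitution; state before step 3: balance=246708)
3. pay 40909 -> balance=206859
4. pay 28695 -> balance=179053
5. pay 32558 -> balance=147264
6. pay 33127 -> balance=114770
7. pay 33864 -> balance=81399
8. pay 32579 -> balance=49170
9. pay 28399 -> balance=20982

20982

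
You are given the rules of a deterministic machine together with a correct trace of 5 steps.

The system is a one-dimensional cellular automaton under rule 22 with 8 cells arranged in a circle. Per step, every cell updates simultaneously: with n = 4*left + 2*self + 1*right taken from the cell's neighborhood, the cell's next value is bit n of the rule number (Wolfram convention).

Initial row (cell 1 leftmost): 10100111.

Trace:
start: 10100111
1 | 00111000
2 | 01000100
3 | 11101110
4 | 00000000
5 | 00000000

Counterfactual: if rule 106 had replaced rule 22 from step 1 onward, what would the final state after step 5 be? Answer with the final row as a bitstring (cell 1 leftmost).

(re-executing steps 1..5 under rule 106; state before step 1: 10100111)
1 | 11001100
2 | 11011101
3 | 01110111
4 | 11011101
5 | 01110111

01110111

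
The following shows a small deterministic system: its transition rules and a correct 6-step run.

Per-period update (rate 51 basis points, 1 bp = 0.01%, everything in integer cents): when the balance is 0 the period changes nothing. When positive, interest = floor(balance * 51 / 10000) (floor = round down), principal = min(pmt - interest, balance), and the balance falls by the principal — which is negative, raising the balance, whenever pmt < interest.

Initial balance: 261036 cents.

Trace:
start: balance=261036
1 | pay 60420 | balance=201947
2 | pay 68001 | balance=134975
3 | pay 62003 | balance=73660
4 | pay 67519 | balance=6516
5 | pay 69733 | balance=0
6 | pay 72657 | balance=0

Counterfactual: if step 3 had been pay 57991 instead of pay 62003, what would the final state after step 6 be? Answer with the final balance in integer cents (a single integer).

(re-executing from step 3 with the substitution; state before step 3: balance=134975)
3 | pay 57991 | balance=77672
4 | pay 67519 | balance=10549
5 | pay 69733 | balance=0
6 | pay 72657 | balance=0

0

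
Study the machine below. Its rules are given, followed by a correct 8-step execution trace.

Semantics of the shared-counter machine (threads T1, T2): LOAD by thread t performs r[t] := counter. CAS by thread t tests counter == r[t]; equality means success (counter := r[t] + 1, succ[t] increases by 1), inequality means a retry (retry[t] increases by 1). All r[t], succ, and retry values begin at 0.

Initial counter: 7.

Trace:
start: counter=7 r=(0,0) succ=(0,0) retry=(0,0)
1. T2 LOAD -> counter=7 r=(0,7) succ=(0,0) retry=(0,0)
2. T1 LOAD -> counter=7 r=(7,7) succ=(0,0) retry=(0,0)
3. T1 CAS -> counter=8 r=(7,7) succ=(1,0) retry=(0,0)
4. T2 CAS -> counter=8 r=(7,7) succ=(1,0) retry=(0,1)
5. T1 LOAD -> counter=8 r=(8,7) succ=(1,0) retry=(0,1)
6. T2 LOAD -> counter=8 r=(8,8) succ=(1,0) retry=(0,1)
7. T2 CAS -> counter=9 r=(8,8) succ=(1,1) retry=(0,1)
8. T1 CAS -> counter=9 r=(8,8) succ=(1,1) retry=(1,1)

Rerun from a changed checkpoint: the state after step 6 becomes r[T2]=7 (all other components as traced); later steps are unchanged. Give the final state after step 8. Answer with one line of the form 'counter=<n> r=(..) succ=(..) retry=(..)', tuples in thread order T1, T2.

state after step 6 := counter=8 r=(8,7) succ=(1,0) retry=(0,1)
7. T2 CAS -> counter=8 r=(8,7) succ=(1,0) retry=(0,2)
8. T1 CAS -> counter=9 r=(8,7) succ=(2,0) retry=(0,2)

counter=9 r=(8,7) succ=(2,0) retry=(0,2)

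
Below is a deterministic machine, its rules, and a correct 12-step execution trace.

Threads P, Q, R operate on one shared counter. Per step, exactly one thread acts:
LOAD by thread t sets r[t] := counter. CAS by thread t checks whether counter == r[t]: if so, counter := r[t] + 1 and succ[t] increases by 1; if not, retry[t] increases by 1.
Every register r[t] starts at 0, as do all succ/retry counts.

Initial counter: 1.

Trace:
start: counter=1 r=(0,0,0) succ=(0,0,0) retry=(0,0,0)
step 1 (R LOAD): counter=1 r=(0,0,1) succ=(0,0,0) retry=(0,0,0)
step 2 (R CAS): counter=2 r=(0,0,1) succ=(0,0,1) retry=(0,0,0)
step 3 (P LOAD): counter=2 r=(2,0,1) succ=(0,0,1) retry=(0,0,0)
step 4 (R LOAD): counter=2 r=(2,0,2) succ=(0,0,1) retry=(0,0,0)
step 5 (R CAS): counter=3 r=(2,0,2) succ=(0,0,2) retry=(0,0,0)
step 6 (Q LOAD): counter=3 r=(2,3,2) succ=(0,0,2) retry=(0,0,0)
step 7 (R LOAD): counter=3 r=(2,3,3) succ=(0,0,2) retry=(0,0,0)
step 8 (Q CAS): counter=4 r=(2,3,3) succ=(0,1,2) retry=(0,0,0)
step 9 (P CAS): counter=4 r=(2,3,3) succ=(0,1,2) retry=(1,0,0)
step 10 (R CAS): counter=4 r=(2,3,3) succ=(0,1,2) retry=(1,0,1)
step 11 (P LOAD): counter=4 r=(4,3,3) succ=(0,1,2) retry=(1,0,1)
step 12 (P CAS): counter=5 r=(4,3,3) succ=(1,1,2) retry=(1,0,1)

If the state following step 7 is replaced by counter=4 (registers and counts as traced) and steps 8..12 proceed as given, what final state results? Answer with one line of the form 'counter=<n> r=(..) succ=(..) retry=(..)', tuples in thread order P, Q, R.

counter=5 r=(4,3,3) succ=(1,0,2) retry=(1,1,1)

state after step 7 := counter=4 r=(2,3,3) succ=(0,0,2) retry=(0,0,0)
step 8 (Q CAS): counter=4 r=(2,3,3) succ=(0,0,2) retry=(0,1,0)
step 9 (P CAS): counter=4 r=(2,3,3) succ=(0,0,2) retry=(1,1,0)
step 10 (R CAS): counter=4 r=(2,3,3) succ=(0,0,2) retry=(1,1,1)
step 11 (P LOAD): counter=4 r=(4,3,3) succ=(0,0,2) retry=(1,1,1)
step 12 (P CAS): counter=5 r=(4,3,3) succ=(1,0,2) retry=(1,1,1)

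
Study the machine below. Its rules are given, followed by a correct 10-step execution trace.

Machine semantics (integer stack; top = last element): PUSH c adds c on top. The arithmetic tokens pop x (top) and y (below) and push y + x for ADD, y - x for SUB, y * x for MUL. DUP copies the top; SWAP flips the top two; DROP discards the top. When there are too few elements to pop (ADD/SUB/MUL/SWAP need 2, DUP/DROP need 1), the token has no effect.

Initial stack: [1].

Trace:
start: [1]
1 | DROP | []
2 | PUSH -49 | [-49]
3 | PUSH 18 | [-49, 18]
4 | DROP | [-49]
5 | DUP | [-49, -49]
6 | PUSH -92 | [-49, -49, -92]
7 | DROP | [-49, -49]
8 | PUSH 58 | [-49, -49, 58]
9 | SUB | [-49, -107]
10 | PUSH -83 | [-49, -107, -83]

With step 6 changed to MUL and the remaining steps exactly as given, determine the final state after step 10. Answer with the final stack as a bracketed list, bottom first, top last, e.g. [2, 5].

[58, -83]

(re-executing from step 6 with the substitution; state before step 6: [-49, -49])
6 | MUL | [2401]
7 | DROP | []
8 | PUSH 58 | [58]
9 | SUB | [58]
10 | PUSH -83 | [58, -83]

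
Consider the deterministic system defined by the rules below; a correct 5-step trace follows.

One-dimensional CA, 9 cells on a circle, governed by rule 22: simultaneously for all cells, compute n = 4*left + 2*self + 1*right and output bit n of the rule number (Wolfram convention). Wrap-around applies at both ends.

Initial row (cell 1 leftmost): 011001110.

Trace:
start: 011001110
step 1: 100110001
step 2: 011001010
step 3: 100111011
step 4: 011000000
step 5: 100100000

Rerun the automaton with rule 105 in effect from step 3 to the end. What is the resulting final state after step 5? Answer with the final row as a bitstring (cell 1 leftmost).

111100100

(re-executing steps 3..5 under rule 105; state before step 3: 011001010)
step 3: 011000100
step 4: 011010001
step 5: 111100100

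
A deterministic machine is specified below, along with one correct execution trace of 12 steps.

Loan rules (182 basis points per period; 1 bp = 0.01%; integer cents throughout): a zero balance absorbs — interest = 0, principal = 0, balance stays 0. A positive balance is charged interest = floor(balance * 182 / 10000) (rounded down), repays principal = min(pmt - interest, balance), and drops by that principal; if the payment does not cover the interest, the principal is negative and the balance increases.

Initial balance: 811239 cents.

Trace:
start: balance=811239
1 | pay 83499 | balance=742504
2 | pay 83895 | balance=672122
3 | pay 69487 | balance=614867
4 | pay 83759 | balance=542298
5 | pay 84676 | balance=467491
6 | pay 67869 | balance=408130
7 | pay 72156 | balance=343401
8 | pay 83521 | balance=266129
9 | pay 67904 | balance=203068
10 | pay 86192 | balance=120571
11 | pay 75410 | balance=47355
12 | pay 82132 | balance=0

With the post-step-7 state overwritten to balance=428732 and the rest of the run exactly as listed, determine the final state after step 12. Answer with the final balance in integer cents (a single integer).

state after step 7 := balance=428732
8 | pay 83521 | balance=353013
9 | pay 67904 | balance=291533
10 | pay 86192 | balance=210646
11 | pay 75410 | balance=139069
12 | pay 82132 | balance=59468

59468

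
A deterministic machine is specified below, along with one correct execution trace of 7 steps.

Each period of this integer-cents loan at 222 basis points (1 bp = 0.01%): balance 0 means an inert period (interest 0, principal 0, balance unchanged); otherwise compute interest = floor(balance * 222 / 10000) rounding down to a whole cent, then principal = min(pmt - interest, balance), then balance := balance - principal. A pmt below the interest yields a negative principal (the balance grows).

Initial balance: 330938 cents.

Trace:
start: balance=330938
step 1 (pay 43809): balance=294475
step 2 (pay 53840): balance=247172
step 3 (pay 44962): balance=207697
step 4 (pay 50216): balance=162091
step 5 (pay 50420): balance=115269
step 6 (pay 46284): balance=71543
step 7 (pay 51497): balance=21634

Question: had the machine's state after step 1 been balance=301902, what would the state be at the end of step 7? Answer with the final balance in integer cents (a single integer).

30107

state after step 1 := balance=301902
step 2 (pay 53840): balance=254764
step 3 (pay 44962): balance=215457
step 4 (pay 50216): balance=170024
step 5 (pay 50420): balance=123378
step 6 (pay 46284): balance=79832
step 7 (pay 51497): balance=30107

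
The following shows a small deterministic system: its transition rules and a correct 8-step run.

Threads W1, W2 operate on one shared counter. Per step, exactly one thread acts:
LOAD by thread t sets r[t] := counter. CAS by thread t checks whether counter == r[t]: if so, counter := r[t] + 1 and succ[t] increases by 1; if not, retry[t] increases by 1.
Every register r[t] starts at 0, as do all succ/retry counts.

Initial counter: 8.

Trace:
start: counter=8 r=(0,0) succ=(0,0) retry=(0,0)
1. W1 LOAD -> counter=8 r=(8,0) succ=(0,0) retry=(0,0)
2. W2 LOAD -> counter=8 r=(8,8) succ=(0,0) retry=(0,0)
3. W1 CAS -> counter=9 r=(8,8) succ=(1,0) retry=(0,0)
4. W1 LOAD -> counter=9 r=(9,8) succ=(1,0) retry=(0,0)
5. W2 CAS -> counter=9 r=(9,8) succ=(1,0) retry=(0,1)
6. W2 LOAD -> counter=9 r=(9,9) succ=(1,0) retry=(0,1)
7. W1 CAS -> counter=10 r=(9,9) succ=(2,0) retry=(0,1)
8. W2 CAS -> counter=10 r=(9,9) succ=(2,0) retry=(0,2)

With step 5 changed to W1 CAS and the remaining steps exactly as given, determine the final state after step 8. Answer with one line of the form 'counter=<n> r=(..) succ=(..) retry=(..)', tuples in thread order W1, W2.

(re-executing from step 5 with the substitution; state before step 5: counter=9 r=(9,8) succ=(1,0) retry=(0,0))
5. W1 CAS -> counter=10 r=(9,8) succ=(2,0) retry=(0,0)
6. W2 LOAD -> counter=10 r=(9,10) succ=(2,0) retry=(0,0)
7. W1 CAS -> counter=10 r=(9,10) succ=(2,0) retry=(1,0)
8. W2 CAS -> counter=11 r=(9,10) succ=(2,1) retry=(1,0)

counter=11 r=(9,10) succ=(2,1) retry=(1,0)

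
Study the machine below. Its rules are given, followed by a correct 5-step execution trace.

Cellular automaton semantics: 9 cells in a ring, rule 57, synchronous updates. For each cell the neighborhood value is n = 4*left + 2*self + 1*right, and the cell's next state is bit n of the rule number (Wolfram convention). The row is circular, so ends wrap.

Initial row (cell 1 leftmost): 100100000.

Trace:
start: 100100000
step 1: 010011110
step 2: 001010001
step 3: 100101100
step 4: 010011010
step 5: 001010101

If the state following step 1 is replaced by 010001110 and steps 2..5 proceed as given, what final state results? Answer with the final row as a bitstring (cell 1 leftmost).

001010101

state after step 1 := 010001110
step 2: 001101001
step 3: 101010100
step 4: 010101010
step 5: 001010101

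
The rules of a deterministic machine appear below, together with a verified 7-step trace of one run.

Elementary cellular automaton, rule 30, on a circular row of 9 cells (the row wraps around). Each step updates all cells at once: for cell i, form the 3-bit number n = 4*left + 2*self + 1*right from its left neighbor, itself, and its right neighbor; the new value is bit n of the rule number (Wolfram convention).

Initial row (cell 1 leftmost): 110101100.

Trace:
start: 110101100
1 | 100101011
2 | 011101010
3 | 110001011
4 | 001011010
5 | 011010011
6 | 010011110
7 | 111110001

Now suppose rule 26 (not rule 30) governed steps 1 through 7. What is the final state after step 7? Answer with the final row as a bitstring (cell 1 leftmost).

(re-executing steps 1..7 under rule 26; state before step 1: 110101100)
1 | 100001011
2 | 010010010
3 | 101101101
4 | 001001001
5 | 110110110
6 | 100100100
7 | 011011011

011011011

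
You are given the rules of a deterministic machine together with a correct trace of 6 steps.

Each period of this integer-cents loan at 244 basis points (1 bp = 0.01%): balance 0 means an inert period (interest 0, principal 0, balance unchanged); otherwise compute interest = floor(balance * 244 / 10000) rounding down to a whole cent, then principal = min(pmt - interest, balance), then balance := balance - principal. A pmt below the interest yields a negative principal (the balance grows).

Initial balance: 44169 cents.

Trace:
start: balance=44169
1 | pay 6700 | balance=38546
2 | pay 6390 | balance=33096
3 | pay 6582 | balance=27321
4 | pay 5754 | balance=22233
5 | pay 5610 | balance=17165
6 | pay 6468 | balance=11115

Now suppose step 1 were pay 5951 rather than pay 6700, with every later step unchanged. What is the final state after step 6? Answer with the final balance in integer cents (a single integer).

11960

(re-executing from step 1 with the substitution; state before step 1: balance=44169)
1 | pay 5951 | balance=39295
2 | pay 6390 | balance=33863
3 | pay 6582 | balance=28107
4 | pay 5754 | balance=23038
5 | pay 5610 | balance=17990
6 | pay 6468 | balance=11960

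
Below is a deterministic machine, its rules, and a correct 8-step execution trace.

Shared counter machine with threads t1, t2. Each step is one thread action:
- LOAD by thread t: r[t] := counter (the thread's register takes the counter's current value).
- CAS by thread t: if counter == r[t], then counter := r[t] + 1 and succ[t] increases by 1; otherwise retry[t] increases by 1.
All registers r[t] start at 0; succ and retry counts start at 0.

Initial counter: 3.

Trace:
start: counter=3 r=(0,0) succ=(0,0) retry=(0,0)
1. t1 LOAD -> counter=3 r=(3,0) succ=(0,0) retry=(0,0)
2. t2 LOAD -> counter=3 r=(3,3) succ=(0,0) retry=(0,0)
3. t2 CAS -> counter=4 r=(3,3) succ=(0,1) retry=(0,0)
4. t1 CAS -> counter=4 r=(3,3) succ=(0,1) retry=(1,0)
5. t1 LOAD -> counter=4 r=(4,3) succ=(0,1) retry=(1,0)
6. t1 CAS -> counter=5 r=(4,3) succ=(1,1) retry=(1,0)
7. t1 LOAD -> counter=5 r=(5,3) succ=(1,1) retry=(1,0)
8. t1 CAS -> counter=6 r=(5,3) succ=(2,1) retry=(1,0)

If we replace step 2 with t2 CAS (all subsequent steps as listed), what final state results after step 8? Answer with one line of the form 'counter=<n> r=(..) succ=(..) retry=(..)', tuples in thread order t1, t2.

(re-executing from step 2 with the substitution; state before step 2: counter=3 r=(3,0) succ=(0,0) retry=(0,0))
2. t2 CAS -> counter=3 r=(3,0) succ=(0,0) retry=(0,1)
3. t2 CAS -> counter=3 r=(3,0) succ=(0,0) retry=(0,2)
4. t1 CAS -> counter=4 r=(3,0) succ=(1,0) retry=(0,2)
5. t1 LOAD -> counter=4 r=(4,0) succ=(1,0) retry=(0,2)
6. t1 CAS -> counter=5 r=(4,0) succ=(2,0) retry=(0,2)
7. t1 LOAD -> counter=5 r=(5,0) succ=(2,0) retry=(0,2)
8. t1 CAS -> counter=6 r=(5,0) succ=(3,0) retry=(0,2)

counter=6 r=(5,0) succ=(3,0) retry=(0,2)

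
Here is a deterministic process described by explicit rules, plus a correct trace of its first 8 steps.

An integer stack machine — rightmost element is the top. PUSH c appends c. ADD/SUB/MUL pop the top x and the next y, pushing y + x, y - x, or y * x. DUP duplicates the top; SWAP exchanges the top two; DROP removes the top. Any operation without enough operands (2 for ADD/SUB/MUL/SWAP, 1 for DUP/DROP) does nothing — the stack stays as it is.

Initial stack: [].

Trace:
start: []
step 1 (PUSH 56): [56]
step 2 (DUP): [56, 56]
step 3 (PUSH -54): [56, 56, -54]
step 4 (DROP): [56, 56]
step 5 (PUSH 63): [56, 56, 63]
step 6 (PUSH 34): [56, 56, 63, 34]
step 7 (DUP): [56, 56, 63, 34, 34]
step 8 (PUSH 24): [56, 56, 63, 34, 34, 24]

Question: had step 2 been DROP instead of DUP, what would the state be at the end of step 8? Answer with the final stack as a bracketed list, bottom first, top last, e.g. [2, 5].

[63, 34, 34, 24]

(re-executing from step 2 with the substitution; state before step 2: [56])
step 2 (DROP): []
step 3 (PUSH -54): [-54]
step 4 (DROP): []
step 5 (PUSH 63): [63]
step 6 (PUSH 34): [63, 34]
step 7 (DUP): [63, 34, 34]
step 8 (PUSH 24): [63, 34, 34, 24]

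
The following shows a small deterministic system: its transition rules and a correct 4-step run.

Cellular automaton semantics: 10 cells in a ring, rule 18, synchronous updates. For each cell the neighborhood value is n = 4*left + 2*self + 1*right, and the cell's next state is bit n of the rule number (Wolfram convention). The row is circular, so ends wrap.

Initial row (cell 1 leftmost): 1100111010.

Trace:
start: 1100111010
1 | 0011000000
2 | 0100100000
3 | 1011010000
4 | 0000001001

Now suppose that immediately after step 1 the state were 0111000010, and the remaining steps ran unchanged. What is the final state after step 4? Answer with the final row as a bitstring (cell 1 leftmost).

1000000100

state after step 1 := 0111000010
2 | 1000100101
3 | 0101011000
4 | 1000000100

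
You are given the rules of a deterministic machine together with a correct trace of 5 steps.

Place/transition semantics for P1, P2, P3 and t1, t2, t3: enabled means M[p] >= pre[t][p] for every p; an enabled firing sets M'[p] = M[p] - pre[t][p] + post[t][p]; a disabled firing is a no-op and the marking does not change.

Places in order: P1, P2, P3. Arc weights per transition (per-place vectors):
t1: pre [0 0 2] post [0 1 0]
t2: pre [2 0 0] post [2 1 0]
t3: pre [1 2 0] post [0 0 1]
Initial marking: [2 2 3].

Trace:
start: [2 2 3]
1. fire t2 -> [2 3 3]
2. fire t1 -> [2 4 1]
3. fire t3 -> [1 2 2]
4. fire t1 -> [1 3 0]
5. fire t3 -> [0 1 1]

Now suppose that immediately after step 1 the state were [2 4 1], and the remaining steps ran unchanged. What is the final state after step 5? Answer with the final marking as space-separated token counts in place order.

state after step 1 := [2 4 1]
2. fire t1 -> [2 4 1]
3. fire t3 -> [1 2 2]
4. fire t1 -> [1 3 0]
5. fire t3 -> [0 1 1]

0 1 1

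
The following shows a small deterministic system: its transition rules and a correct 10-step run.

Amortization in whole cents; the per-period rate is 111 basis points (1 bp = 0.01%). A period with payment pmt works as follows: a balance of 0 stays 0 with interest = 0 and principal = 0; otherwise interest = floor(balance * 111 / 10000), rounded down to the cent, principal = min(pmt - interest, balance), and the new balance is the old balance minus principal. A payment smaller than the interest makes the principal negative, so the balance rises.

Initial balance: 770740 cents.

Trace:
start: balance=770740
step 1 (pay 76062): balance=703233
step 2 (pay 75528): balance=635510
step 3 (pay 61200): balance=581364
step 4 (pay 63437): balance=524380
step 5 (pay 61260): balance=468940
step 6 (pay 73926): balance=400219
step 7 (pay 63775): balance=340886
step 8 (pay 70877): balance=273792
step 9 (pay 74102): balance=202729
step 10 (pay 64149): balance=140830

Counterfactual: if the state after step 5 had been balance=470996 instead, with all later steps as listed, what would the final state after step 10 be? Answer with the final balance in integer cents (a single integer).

143003

state after step 5 := balance=470996
step 6 (pay 73926): balance=402298
step 7 (pay 63775): balance=342988
step 8 (pay 70877): balance=275918
step 9 (pay 74102): balance=204878
step 10 (pay 64149): balance=143003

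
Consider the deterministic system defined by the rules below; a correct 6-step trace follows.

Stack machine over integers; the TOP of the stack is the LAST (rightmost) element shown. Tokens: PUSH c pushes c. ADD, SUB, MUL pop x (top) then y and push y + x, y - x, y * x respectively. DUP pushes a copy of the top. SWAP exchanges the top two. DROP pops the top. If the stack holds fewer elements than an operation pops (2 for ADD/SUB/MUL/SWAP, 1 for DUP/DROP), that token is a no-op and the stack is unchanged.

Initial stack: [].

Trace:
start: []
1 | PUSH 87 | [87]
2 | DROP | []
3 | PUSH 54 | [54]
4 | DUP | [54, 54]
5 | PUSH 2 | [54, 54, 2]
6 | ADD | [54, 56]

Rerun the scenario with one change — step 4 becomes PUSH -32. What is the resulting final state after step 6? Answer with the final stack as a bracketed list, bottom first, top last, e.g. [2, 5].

(re-executing from step 4 with the substitution; state before step 4: [54])
4 | PUSH -32 | [54, -32]
5 | PUSH 2 | [54, -32, 2]
6 | ADD | [54, -30]

[54, -30]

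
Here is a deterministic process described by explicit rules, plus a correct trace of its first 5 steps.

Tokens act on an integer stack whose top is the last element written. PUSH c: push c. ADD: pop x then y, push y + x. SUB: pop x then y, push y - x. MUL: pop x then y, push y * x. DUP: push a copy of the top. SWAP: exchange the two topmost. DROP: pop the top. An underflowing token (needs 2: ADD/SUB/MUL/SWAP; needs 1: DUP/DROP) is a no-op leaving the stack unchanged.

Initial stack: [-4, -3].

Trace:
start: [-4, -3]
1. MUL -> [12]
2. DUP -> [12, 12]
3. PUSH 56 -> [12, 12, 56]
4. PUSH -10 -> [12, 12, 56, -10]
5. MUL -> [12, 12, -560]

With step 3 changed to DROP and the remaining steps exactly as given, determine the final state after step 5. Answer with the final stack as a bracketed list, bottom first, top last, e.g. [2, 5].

[-120]

(re-executing from step 3 with the substitution; state before step 3: [12, 12])
3. DROP -> [12]
4. PUSH -10 -> [12, -10]
5. MUL -> [-120]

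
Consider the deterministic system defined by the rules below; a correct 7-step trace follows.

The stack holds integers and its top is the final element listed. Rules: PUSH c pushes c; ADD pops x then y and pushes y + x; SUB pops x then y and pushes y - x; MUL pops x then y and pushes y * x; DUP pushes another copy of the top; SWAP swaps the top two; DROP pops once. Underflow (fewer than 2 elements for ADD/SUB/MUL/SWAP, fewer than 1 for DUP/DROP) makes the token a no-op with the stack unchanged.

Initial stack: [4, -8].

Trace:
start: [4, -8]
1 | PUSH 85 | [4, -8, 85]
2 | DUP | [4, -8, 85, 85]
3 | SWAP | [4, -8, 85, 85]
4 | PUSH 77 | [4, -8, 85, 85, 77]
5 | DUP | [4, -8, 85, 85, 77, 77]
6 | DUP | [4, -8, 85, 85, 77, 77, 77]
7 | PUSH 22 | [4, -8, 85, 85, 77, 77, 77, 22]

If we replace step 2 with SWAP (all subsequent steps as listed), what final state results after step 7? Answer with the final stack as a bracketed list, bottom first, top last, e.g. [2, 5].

(re-executing from step 2 with the substitution; state before step 2: [4, -8, 85])
2 | SWAP | [4, 85, -8]
3 | SWAP | [4, -8, 85]
4 | PUSH 77 | [4, -8, 85, 77]
5 | DUP | [4, -8, 85, 77, 77]
6 | DUP | [4, -8, 85, 77, 77, 77]
7 | PUSH 22 | [4, -8, 85, 77, 77, 77, 22]

[4, -8, 85, 77, 77, 77, 22]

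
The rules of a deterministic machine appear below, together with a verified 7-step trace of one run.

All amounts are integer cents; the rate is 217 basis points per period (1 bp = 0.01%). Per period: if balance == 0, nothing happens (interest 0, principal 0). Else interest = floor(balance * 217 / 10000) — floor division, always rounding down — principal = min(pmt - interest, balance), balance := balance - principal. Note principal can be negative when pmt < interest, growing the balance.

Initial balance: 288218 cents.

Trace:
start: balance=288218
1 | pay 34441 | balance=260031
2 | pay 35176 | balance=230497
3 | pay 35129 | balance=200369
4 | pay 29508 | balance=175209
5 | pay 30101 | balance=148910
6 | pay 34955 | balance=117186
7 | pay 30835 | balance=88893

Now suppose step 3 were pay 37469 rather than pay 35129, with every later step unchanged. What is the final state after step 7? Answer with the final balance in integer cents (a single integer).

(re-executing from step 3 with the substitution; state before step 3: balance=230497)
3 | pay 37469 | balance=198029
4 | pay 29508 | balance=172818
5 | pay 30101 | balance=146467
6 | pay 34955 | balance=114690
7 | pay 30835 | balance=86343

86343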